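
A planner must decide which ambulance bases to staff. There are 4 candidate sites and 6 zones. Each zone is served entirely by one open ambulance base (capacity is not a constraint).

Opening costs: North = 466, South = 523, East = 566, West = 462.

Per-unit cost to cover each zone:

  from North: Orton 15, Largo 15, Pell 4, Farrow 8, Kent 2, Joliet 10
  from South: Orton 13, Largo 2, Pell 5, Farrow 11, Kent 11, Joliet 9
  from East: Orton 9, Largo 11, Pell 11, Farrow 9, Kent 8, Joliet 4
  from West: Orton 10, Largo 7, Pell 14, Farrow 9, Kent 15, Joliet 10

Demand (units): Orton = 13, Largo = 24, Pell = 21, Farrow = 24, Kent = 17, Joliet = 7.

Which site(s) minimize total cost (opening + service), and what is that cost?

For any fixed open set, each zone goes to its cheapest open site; total = fixed + service.
{South}: Orton→South 13·13=169, Largo→South 2·24=48, Pell→South 5·21=105, Farrow→South 11·24=264, Kent→South 11·17=187, Joliet→South 9·7=63. Service 836; fixed 523; total 1359.
{North}: Orton→North 15·13=195, Largo→North 15·24=360, Pell→North 4·21=84, Farrow→North 8·24=192, Kent→North 2·17=34, Joliet→North 10·7=70. Service 935; fixed 466; total 1401.
{East}: Orton→East 9·13=117, Largo→East 11·24=264, Pell→East 11·21=231, Farrow→East 9·24=216, Kent→East 8·17=136, Joliet→East 4·7=28. Service 992; fixed 566; total 1558.
{North, South, East, West}: service 503 + fixed 2017 = 2520
No other subset beats 1359.

Open South only; minimum total cost 1359.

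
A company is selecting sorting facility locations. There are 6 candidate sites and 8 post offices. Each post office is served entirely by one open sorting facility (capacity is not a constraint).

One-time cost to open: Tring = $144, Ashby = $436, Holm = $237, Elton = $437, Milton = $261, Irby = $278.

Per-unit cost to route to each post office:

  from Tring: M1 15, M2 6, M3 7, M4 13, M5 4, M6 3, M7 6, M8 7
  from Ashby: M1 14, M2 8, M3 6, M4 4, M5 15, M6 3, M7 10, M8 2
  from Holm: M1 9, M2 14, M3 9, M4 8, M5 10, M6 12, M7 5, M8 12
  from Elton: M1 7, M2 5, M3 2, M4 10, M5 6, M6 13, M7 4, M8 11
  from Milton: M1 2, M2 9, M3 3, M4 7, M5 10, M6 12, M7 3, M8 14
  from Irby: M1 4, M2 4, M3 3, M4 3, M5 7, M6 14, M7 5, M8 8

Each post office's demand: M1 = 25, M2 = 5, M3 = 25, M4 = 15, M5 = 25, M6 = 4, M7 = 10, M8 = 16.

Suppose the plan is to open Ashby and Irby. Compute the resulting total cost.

Total cost: 1223

Each post office is assigned to its cheapest site among the open ones.
{Ashby, Irby}: M1→Irby 4·25=100, M2→Irby 4·5=20, M3→Irby 3·25=75, M4→Irby 3·15=45, M5→Irby 7·25=175, M6→Ashby 3·4=12, M7→Irby 5·10=50, M8→Ashby 2·16=32. Service 509; fixed 714; total 1223.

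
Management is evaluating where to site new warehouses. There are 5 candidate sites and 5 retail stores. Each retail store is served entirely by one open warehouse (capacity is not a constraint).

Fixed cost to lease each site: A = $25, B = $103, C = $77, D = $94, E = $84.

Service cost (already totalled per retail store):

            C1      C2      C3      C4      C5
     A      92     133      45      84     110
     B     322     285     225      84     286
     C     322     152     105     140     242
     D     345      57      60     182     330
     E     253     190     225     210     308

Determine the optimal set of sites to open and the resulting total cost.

Open A only; minimum total cost 489.

For any fixed open set, each retail store goes to its cheapest open site; total = fixed + service.
{A}: C1→A 92, C2→A 133, C3→A 45, C4→A 84, C5→A 110. Service 464; fixed 25; total 489.
{A, D}: C1→A 92, C2→D 57, C3→A 45, C4→A 84, C5→A 110. Service 388; fixed 119; total 507.
{A, C}: service 464 + fixed 102 = 566
{A, B, C, D, E}: service 388 + fixed 383 = 771
No other subset beats 489.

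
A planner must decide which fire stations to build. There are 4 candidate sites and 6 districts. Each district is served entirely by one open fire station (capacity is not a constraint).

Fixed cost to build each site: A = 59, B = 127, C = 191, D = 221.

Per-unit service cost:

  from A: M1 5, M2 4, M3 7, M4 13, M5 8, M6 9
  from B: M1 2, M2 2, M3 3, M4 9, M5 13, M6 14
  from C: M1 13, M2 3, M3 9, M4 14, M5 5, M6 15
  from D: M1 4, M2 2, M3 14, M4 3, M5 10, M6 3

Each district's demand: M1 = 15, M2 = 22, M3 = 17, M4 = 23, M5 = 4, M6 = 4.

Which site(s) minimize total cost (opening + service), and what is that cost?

Open B only; minimum total cost 567.

For any fixed open set, each district goes to its cheapest open site; total = fixed + service.
{B}: M1→B 2·15=30, M2→B 2·22=44, M3→B 3·17=51, M4→B 9·23=207, M5→B 13·4=52, M6→B 14·4=56. Service 440; fixed 127; total 567.
{A, B}: service 400 + fixed 186 = 586
{B, D}: service 246 + fixed 348 = 594
{A, B, C, D}: service 226 + fixed 598 = 824
No other subset beats 567.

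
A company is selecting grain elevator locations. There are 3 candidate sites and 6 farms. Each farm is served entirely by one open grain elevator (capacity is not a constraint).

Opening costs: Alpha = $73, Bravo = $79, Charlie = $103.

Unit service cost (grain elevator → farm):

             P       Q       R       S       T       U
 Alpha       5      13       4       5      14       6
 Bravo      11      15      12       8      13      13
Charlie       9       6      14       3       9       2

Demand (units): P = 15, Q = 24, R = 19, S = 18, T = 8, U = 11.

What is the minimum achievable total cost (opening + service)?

Minimum total cost: 619

For any fixed open set, each farm goes to its cheapest open site; total = fixed + service.
{Alpha, Charlie}: P→Alpha 5·15=75, Q→Charlie 6·24=144, R→Alpha 4·19=76, S→Charlie 3·18=54, T→Charlie 9·8=72, U→Charlie 2·11=22. Service 443; fixed 176; total 619.
{Alpha, Bravo, Charlie}: P→Alpha 5·15=75, Q→Charlie 6·24=144, R→Alpha 4·19=76, S→Charlie 3·18=54, T→Charlie 9·8=72, U→Charlie 2·11=22. Service 443; fixed 255; total 698.
{Charlie}: P→Charlie 9·15=135, Q→Charlie 6·24=144, R→Charlie 14·19=266, S→Charlie 3·18=54, T→Charlie 9·8=72, U→Charlie 2·11=22. Service 693; fixed 103; total 796.
{Alpha}: P→Alpha 5·15=75, Q→Alpha 13·24=312, R→Alpha 4·19=76, S→Alpha 5·18=90, T→Alpha 14·8=112, U→Alpha 6·11=66. Service 731; fixed 73; total 804.
(All 7 nonempty subsets were checked; Alpha and Charlie is lowest.)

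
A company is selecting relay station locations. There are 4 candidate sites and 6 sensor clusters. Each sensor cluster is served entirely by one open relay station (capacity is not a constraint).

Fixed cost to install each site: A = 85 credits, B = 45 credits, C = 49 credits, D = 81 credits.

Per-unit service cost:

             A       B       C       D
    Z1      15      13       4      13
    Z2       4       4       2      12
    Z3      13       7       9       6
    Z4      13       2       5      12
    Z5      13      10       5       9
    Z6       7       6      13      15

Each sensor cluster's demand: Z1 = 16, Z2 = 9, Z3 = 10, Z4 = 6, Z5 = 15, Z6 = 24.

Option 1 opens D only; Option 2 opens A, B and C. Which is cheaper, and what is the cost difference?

Option 2 is cheaper by 462.

Option 1: {D}: Z1→D 13·16=208, Z2→D 12·9=108, Z3→D 6·10=60, Z4→D 12·6=72, Z5→D 9·15=135, Z6→D 15·24=360. Service 943; fixed 81; total 1024.
Option 2: {A, B, C}: Z1→C 4·16=64, Z2→C 2·9=18, Z3→B 7·10=70, Z4→B 2·6=12, Z5→C 5·15=75, Z6→B 6·24=144. Service 383; fixed 179; total 562.
Difference: |1024 − 562| = 462.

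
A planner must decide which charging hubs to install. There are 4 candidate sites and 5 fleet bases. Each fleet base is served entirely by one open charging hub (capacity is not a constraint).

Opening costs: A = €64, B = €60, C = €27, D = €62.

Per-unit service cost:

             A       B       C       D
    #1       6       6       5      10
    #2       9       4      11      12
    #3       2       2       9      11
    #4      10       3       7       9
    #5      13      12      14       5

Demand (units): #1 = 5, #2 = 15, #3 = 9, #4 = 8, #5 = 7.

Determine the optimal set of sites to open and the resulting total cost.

For any fixed open set, each fleet base goes to its cheapest open site; total = fixed + service.
{B}: #1→B 6·5=30, #2→B 4·15=60, #3→B 2·9=18, #4→B 3·8=24, #5→B 12·7=84. Service 216; fixed 60; total 276.
{B, D}: service 167 + fixed 122 = 289
{B, C}: service 211 + fixed 87 = 298
{A, B, C, D}: #1→C 5·5=25, #2→B 4·15=60, #3→A 2·9=18, #4→B 3·8=24, #5→D 5·7=35. Service 162; fixed 213; total 375.
No other subset beats 276.

Open B only; minimum total cost 276.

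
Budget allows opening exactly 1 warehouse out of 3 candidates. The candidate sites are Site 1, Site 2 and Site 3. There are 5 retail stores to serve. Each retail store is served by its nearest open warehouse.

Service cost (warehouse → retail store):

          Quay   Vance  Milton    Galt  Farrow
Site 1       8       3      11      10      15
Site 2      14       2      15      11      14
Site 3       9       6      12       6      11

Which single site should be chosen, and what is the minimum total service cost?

Choose Site 3 only; total service cost 44.

With exactly 1 open, each retail store uses its cheapest among the chosen.
{Site 3}: Quay→Site 3 9, Vance→Site 3 6, Milton→Site 3 12, Galt→Site 3 6, Farrow→Site 3 11. Service cost 44.
{Site 1}: service cost 47
{Site 2}: service cost 56
Among all 3 size-1 choices, {Site 3} is lowest.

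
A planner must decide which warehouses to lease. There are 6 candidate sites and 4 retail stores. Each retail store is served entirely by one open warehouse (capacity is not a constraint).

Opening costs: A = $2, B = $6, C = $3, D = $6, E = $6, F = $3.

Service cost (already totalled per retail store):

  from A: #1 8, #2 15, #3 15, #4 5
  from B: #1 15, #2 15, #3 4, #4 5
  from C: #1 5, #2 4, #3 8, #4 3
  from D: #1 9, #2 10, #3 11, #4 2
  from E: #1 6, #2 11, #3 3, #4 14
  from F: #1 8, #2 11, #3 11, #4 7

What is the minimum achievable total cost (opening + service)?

Minimum total cost: 23

For any fixed open set, each retail store goes to its cheapest open site; total = fixed + service.
{C}: #1→C 5, #2→C 4, #3→C 8, #4→C 3. Service 20; fixed 3; total 23.
{C, E}: #1→C 5, #2→C 4, #3→E 3, #4→C 3. Service 15; fixed 9; total 24.
{A, C}: #1→C 5, #2→C 4, #3→C 8, #4→C 3. Service 20; fixed 5; total 25.
{A, B, C, D, E, F}: service 14 + fixed 26 = 40
No other subset beats 23.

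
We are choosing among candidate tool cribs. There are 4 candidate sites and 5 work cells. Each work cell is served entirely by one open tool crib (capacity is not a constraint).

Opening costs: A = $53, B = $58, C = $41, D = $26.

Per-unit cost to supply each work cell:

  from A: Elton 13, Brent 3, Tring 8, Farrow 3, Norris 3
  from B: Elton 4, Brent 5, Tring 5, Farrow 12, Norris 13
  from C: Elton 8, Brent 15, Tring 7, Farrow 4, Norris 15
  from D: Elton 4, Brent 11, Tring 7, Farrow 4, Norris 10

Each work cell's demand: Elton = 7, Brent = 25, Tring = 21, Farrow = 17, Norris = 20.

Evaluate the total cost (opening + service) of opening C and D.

Each work cell is assigned to its cheapest site among the open ones.
{C, D}: Elton→D 4·7=28, Brent→D 11·25=275, Tring→C 7·21=147, Farrow→C 4·17=68, Norris→D 10·20=200. Service 718; fixed 67; total 785.

Total cost: 785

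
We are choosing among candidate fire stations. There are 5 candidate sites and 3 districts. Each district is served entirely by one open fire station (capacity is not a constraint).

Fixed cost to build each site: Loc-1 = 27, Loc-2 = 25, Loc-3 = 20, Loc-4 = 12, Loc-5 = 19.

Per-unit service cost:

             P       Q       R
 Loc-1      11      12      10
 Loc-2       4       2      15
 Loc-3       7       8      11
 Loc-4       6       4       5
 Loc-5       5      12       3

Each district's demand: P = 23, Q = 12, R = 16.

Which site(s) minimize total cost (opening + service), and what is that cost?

Open Loc-2 and Loc-5; minimum total cost 208.

For any fixed open set, each district goes to its cheapest open site; total = fixed + service.
{Loc-2, Loc-5}: P→Loc-2 4·23=92, Q→Loc-2 2·12=24, R→Loc-5 3·16=48. Service 164; fixed 44; total 208.
{Loc-2, Loc-4, Loc-5}: service 164 + fixed 56 = 220
{Loc-2, Loc-3, Loc-5}: service 164 + fixed 64 = 228
{Loc-1, Loc-2, Loc-3, Loc-4, Loc-5}: service 164 + fixed 103 = 267
No other subset beats 208.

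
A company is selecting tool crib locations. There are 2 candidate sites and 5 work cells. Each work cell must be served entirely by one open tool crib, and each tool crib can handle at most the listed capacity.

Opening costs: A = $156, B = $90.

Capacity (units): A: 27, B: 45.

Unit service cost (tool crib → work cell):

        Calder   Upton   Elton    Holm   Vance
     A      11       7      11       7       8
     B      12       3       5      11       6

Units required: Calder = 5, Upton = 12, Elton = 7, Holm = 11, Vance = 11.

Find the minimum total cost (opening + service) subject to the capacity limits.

Minimum total cost: 515

Open {A, B}: Calder→A 11·5=55, Upton→B 3·12=36, Elton→B 5·7=35, Holm→A 7·11=77, Vance→B 6·11=66.
Loads: A carries 16/27, B carries 30/45. Service 269; fixed 246; total 515.
Next best feasible plan costs 520.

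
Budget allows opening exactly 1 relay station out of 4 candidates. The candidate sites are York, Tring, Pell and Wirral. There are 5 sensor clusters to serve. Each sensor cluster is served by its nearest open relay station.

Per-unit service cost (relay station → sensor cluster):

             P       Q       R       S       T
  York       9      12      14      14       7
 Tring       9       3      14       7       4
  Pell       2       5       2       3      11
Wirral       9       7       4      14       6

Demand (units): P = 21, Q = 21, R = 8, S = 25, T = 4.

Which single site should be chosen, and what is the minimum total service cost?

With exactly 1 open, each sensor cluster uses its cheapest among the chosen.
{Pell}: P→Pell 2·21=42, Q→Pell 5·21=105, R→Pell 2·8=16, S→Pell 3·25=75, T→Pell 11·4=44. Service cost 282.
{Tring}: service cost 555
{Wirral}: service cost 742
Among all 4 size-1 choices, {Pell} is lowest.

Choose Pell only; total service cost 282.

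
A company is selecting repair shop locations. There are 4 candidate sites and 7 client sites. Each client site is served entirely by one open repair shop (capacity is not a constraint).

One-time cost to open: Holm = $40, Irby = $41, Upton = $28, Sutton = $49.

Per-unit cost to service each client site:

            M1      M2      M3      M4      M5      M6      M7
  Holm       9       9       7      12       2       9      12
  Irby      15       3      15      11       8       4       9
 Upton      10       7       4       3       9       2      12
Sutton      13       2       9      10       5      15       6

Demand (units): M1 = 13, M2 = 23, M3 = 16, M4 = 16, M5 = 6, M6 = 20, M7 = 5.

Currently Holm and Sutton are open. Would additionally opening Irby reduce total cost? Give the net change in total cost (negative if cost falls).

Yes — net change −59 (cost falls by 59).

Current service cost with {Holm, Sutton}: 657.
Adding Irby: each client site re-picks its cheapest; new service cost 557, saving 100.
Extra fixed cost: 41. Net change = 41 − 100 = -59.
(Totals: 746 → 687.)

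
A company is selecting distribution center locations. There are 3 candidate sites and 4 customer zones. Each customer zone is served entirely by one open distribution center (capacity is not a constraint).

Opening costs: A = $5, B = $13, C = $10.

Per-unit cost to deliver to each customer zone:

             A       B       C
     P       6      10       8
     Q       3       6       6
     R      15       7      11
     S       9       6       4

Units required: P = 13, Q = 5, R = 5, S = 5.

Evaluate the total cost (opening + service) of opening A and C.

Total cost: 183

Each customer zone is assigned to its cheapest site among the open ones.
{A, C}: P→A 6·13=78, Q→A 3·5=15, R→C 11·5=55, S→C 4·5=20. Service 168; fixed 15; total 183.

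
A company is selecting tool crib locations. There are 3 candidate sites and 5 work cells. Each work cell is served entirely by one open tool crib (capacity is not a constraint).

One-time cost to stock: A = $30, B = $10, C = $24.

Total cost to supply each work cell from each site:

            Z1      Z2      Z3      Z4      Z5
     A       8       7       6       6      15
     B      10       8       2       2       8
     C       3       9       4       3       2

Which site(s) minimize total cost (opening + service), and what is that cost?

Open B only; minimum total cost 40.

For any fixed open set, each work cell goes to its cheapest open site; total = fixed + service.
{B}: Z1→B 10, Z2→B 8, Z3→B 2, Z4→B 2, Z5→B 8. Service 30; fixed 10; total 40.
{C}: service 21 + fixed 24 = 45
{B, C}: service 17 + fixed 34 = 51
{A, B, C}: Z1→C 3, Z2→A 7, Z3→B 2, Z4→B 2, Z5→C 2. Service 16; fixed 64; total 80.
(All 7 nonempty subsets were checked; B only is lowest.)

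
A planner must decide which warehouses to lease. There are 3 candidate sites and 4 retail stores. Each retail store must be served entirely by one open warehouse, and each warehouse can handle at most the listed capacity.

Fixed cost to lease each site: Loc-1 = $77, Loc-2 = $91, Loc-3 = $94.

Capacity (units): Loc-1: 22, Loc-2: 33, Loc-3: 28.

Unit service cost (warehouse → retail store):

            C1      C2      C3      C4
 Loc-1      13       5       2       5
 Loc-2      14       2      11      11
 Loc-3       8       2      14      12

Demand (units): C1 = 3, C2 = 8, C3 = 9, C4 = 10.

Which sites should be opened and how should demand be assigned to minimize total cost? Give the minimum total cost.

Open {Loc-1, Loc-3}: C1→Loc-3 8·3=24, C2→Loc-3 2·8=16, C3→Loc-1 2·9=18, C4→Loc-1 5·10=50.
Loads: Loc-1 carries 19/22, Loc-3 carries 11/28. Service 108; fixed 171; total 279.
Next best feasible plan costs 291.

Minimum total cost: 279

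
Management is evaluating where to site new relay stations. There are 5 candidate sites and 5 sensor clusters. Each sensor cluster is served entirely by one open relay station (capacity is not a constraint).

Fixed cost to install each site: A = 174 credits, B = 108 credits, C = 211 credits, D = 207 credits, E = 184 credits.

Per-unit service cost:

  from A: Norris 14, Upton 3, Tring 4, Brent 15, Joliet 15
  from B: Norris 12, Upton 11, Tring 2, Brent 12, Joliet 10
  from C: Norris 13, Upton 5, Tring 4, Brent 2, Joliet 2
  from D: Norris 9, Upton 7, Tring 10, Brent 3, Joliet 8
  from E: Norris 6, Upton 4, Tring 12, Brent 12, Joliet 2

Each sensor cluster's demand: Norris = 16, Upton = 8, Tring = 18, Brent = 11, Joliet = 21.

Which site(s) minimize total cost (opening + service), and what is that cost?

Open C only; minimum total cost 595.

For any fixed open set, each sensor cluster goes to its cheapest open site; total = fixed + service.
{C}: Norris→C 13·16=208, Upton→C 5·8=40, Tring→C 4·18=72, Brent→C 2·11=22, Joliet→C 2·21=42. Service 384; fixed 211; total 595.
{B, E}: service 338 + fixed 292 = 630
{B, C}: service 332 + fixed 319 = 651
{A, B, C, D, E}: Norris→E 6·16=96, Upton→A 3·8=24, Tring→B 2·18=36, Brent→C 2·11=22, Joliet→C 2·21=42. Service 220; fixed 884; total 1104.
No other subset beats 595.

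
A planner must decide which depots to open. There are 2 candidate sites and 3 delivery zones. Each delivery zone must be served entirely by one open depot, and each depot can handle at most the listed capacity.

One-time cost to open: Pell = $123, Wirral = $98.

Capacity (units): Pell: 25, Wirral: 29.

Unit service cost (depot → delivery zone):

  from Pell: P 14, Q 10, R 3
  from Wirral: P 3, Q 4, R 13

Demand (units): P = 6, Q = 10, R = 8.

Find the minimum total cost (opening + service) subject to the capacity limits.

Minimum total cost: 260

Open {Wirral}: P→Wirral 3·6=18, Q→Wirral 4·10=40, R→Wirral 13·8=104.
Loads: Wirral carries 24/29. Service 162; fixed 98; total 260.
Next best feasible plan costs 303.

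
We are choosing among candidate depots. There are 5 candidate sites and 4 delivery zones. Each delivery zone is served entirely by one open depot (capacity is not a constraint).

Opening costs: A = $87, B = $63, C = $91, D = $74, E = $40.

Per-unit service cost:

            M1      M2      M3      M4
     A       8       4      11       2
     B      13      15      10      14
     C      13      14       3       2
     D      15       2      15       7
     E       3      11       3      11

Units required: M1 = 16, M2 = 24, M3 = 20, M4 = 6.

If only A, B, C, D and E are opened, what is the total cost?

Total cost: 523

Each delivery zone is assigned to its cheapest site among the open ones.
{A, B, C, D, E}: M1→E 3·16=48, M2→D 2·24=48, M3→C 3·20=60, M4→A 2·6=12. Service 168; fixed 355; total 523.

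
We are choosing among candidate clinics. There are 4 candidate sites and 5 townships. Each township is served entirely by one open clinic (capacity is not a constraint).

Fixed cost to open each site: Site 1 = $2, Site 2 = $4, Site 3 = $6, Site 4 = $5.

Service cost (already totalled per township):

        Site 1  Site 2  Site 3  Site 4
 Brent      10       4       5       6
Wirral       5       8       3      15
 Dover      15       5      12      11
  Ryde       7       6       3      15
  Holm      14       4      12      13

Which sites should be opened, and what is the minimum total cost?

For any fixed open set, each township goes to its cheapest open site; total = fixed + service.
{Site 2, Site 3}: Brent→Site 2 4, Wirral→Site 3 3, Dover→Site 2 5, Ryde→Site 3 3, Holm→Site 2 4. Service 19; fixed 10; total 29.
{Site 1, Site 2}: service 24 + fixed 6 = 30
{Site 1, Site 2, Site 3}: service 19 + fixed 12 = 31
{Site 1, Site 2, Site 3, Site 4}: service 19 + fixed 17 = 36
(All 15 nonempty subsets were checked; Site 2 and Site 3 is lowest.)

Open Site 2 and Site 3; minimum total cost 29.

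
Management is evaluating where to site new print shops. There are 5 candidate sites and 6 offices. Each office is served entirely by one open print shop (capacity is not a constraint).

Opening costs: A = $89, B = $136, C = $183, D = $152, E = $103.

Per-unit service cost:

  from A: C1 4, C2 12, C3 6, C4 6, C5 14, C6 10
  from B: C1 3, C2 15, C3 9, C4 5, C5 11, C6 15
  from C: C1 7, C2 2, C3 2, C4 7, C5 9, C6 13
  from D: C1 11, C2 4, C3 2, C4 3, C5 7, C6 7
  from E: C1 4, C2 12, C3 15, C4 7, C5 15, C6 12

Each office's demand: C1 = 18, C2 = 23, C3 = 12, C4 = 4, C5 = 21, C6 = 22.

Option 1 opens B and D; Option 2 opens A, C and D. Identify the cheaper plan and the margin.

Option 1 is cheaper by 108.

Option 1: {B, D}: C1→B 3·18=54, C2→D 4·23=92, C3→D 2·12=24, C4→D 3·4=12, C5→D 7·21=147, C6→D 7·22=154. Service 483; fixed 288; total 771.
Option 2: {A, C, D}: C1→A 4·18=72, C2→C 2·23=46, C3→C 2·12=24, C4→D 3·4=12, C5→D 7·21=147, C6→D 7·22=154. Service 455; fixed 424; total 879.
Difference: |771 − 879| = 108.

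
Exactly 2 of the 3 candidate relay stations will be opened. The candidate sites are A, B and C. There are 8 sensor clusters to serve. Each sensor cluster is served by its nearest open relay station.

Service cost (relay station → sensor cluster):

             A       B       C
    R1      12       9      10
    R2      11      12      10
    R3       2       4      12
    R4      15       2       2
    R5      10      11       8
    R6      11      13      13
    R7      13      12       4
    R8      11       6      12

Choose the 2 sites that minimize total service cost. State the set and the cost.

With exactly 2 open, each sensor cluster uses its cheapest among the chosen.
{B, C}: R1→B 9, R2→C 10, R3→B 4, R4→B 2, R5→C 8, R6→B 13, R7→C 4, R8→B 6. Service cost 56.
{A, C}: service cost 58
{A, B}: service cost 63
Among all 3 size-2 choices, {B, C} is lowest.

Choose B and C; total service cost 56.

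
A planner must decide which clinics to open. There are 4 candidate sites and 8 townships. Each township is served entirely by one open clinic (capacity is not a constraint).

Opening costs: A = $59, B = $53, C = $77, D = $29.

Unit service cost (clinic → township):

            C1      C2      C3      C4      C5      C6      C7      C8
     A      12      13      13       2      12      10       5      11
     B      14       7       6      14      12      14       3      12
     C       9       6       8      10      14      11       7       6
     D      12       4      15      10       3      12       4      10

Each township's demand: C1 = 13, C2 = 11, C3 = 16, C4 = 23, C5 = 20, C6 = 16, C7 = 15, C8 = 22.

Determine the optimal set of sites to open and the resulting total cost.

Open A, C and D; minimum total cost 912.

For any fixed open set, each township goes to its cheapest open site; total = fixed + service.
{A, C, D}: C1→C 9·13=117, C2→D 4·11=44, C3→C 8·16=128, C4→A 2·23=46, C5→D 3·20=60, C6→A 10·16=160, C7→D 4·15=60, C8→C 6·22=132. Service 747; fixed 165; total 912.
{A, B, C, D}: C1→C 9·13=117, C2→D 4·11=44, C3→B 6·16=96, C4→A 2·23=46, C5→D 3·20=60, C6→A 10·16=160, C7→B 3·15=45, C8→C 6·22=132. Service 700; fixed 218; total 918.
{A, B, D}: C1→A 12·13=156, C2→D 4·11=44, C3→B 6·16=96, C4→A 2·23=46, C5→D 3·20=60, C6→A 10·16=160, C7→B 3·15=45, C8→D 10·22=220. Service 827; fixed 141; total 968.
{D}: service 1202 + fixed 29 = 1231
No other subset beats 912.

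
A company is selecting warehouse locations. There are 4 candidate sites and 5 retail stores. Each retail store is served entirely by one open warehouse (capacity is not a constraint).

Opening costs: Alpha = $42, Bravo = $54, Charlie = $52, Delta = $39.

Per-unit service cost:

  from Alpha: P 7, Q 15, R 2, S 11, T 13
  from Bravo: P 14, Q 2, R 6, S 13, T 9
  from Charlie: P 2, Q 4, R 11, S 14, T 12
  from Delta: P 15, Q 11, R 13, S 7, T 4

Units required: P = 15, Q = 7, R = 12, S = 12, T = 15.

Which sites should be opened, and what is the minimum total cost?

For any fixed open set, each retail store goes to its cheapest open site; total = fixed + service.
{Alpha, Charlie, Delta}: P→Charlie 2·15=30, Q→Charlie 4·7=28, R→Alpha 2·12=24, S→Delta 7·12=84, T→Delta 4·15=60. Service 226; fixed 133; total 359.
{Alpha, Bravo, Charlie, Delta}: service 212 + fixed 187 = 399
{Bravo, Charlie, Delta}: P→Charlie 2·15=30, Q→Bravo 2·7=14, R→Bravo 6·12=72, S→Delta 7·12=84, T→Delta 4·15=60. Service 260; fixed 145; total 405.
{Delta}: P→Delta 15·15=225, Q→Delta 11·7=77, R→Delta 13·12=156, S→Delta 7·12=84, T→Delta 4·15=60. Service 602; fixed 39; total 641.
(All 15 nonempty subsets were checked; Alpha, Charlie and Delta is lowest.)

Open Alpha, Charlie and Delta; minimum total cost 359.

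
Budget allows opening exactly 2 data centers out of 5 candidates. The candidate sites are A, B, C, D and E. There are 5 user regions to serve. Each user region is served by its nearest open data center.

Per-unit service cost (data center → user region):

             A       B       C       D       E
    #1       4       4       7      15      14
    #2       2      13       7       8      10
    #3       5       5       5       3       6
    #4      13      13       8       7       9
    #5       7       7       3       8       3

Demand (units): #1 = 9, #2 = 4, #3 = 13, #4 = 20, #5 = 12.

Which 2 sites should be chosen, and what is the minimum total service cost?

Choose A and C; total service cost 305.

With exactly 2 open, each user region uses its cheapest among the chosen.
{A, C}: #1→A 4·9=36, #2→A 2·4=8, #3→A 5·13=65, #4→C 8·20=160, #5→C 3·12=36. Service cost 305.
{C, D}: service cost 306
{A, D}: service cost 307
Among all 10 size-2 choices, {A, C} is lowest.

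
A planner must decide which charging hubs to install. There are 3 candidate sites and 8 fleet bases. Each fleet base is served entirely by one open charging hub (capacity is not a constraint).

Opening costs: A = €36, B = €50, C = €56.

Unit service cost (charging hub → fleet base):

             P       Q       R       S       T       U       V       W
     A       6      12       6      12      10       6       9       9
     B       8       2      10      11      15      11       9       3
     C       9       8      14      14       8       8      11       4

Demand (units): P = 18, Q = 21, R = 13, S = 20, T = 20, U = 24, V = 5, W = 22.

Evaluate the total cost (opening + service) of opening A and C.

Total cost: 1123

Each fleet base is assigned to its cheapest site among the open ones.
{A, C}: P→A 6·18=108, Q→C 8·21=168, R→A 6·13=78, S→A 12·20=240, T→C 8·20=160, U→A 6·24=144, V→A 9·5=45, W→C 4·22=88. Service 1031; fixed 92; total 1123.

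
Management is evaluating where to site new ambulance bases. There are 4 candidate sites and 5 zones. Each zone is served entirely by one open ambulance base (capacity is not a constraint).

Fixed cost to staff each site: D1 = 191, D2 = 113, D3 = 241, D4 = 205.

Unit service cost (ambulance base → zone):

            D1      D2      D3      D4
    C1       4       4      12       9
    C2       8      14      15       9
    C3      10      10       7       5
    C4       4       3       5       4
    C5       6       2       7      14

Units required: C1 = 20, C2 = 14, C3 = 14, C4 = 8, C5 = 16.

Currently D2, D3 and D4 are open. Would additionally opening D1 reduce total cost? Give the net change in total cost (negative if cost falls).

Current service cost with {D2, D3, D4}: 332.
Adding D1: each zone re-picks its cheapest; new service cost 318, saving 14.
Extra fixed cost: 191. Net change = 191 − 14 = 177.
(Totals: 891 → 1068.)

No — net change +177 (cost rises by 177).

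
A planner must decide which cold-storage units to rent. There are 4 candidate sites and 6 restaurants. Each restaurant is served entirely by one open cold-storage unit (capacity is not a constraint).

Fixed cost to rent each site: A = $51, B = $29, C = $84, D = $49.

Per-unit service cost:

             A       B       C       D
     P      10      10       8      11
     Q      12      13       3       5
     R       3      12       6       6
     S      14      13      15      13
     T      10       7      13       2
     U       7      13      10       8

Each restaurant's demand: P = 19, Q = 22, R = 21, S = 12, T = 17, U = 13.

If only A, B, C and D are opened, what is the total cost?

Each restaurant is assigned to its cheapest site among the open ones.
{A, B, C, D}: P→C 8·19=152, Q→C 3·22=66, R→A 3·21=63, S→B 13·12=156, T→D 2·17=34, U→A 7·13=91. Service 562; fixed 213; total 775.

Total cost: 775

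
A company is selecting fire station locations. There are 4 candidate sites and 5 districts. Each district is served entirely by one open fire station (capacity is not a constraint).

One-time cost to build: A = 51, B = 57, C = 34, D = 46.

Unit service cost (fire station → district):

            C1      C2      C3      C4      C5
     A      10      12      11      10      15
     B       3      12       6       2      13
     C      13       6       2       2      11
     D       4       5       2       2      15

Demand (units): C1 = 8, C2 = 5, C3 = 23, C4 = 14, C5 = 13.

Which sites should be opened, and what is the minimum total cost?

Open C and D; minimum total cost 354.

For any fixed open set, each district goes to its cheapest open site; total = fixed + service.
{C, D}: C1→D 4·8=32, C2→D 5·5=25, C3→C 2·23=46, C4→C 2·14=28, C5→C 11·13=143. Service 274; fixed 80; total 354.
{B, C}: C1→B 3·8=24, C2→C 6·5=30, C3→C 2·23=46, C4→B 2·14=28, C5→C 11·13=143. Service 271; fixed 91; total 362.
{D}: service 326 + fixed 46 = 372
{A, B, C, D}: C1→B 3·8=24, C2→D 5·5=25, C3→C 2·23=46, C4→B 2·14=28, C5→C 11·13=143. Service 266; fixed 188; total 454.
No other subset beats 354.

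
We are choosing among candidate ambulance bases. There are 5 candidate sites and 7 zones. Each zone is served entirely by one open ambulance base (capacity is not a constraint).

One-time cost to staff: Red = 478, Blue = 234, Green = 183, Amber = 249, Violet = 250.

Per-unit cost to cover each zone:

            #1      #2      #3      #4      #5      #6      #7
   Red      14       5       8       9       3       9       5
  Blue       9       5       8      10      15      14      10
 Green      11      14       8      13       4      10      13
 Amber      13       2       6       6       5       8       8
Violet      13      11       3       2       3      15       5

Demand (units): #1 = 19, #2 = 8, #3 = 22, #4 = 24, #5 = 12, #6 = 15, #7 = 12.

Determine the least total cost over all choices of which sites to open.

For any fixed open set, each zone goes to its cheapest open site; total = fixed + service.
{Violet}: #1→Violet 13·19=247, #2→Violet 11·8=88, #3→Violet 3·22=66, #4→Violet 2·24=48, #5→Violet 3·12=36, #6→Violet 15·15=225, #7→Violet 5·12=60. Service 770; fixed 250; total 1020.
{Amber}: service 815 + fixed 249 = 1064
{Green, Violet}: service 657 + fixed 433 = 1090
{Red, Blue, Green, Amber, Violet}: service 517 + fixed 1394 = 1911
No other subset beats 1020.

Minimum total cost: 1020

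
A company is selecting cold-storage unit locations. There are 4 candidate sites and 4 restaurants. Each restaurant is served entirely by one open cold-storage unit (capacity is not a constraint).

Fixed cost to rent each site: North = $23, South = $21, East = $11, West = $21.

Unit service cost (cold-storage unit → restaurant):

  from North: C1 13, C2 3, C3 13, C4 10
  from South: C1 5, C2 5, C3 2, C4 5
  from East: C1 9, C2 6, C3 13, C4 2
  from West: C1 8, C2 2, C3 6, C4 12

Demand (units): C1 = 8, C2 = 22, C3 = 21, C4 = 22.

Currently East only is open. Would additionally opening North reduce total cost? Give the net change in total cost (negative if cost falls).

Yes — net change −43 (cost falls by 43).

Current service cost with {East}: 521.
Adding North: each restaurant re-picks its cheapest; new service cost 455, saving 66.
Extra fixed cost: 23. Net change = 23 − 66 = -43.
(Totals: 532 → 489.)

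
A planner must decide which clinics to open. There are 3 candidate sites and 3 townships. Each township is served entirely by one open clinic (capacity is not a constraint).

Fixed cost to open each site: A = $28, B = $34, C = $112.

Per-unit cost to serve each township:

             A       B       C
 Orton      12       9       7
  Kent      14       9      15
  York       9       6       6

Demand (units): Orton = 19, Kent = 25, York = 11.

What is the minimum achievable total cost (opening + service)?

Minimum total cost: 496

For any fixed open set, each township goes to its cheapest open site; total = fixed + service.
{B}: Orton→B 9·19=171, Kent→B 9·25=225, York→B 6·11=66. Service 462; fixed 34; total 496.
{A, B}: service 462 + fixed 62 = 524
{B, C}: service 424 + fixed 146 = 570
{A, B, C}: service 424 + fixed 174 = 598
(All 7 nonempty subsets were checked; B only is lowest.)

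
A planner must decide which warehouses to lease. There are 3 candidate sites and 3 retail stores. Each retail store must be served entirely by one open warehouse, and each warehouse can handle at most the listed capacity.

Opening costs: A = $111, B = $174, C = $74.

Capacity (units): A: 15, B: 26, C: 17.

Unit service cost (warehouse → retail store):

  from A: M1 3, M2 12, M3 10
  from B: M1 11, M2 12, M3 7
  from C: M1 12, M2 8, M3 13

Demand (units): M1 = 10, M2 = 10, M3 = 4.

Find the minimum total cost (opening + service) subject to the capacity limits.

Open {A, C}: M1→A 3·10=30, M2→C 8·10=80, M3→A 10·4=40.
Loads: A carries 14/15, C carries 10/17. Service 150; fixed 185; total 335.
Next best feasible plan costs 347.

Minimum total cost: 335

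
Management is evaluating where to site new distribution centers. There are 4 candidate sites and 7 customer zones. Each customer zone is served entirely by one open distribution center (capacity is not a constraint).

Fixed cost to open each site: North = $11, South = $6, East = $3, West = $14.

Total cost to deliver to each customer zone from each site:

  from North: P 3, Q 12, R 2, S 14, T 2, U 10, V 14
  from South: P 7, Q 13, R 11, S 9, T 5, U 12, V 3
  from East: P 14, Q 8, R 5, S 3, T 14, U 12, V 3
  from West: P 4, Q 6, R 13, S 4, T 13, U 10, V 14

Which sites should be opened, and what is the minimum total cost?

Open North and East; minimum total cost 45.

For any fixed open set, each customer zone goes to its cheapest open site; total = fixed + service.
{North, East}: P→North 3, Q→East 8, R→North 2, S→East 3, T→North 2, U→North 10, V→East 3. Service 31; fixed 14; total 45.
{North, South, East}: service 31 + fixed 20 = 51
{South, East}: service 43 + fixed 9 = 52
{North, South, East, West}: service 29 + fixed 34 = 63
No other subset beats 45.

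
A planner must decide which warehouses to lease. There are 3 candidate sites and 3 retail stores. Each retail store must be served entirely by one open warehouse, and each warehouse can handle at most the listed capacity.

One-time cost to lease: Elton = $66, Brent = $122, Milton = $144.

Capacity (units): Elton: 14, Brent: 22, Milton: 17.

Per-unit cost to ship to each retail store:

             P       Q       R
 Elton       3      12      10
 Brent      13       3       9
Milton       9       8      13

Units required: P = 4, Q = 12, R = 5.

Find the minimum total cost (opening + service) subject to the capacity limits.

Minimum total cost: 255

Open {Brent}: P→Brent 13·4=52, Q→Brent 3·12=36, R→Brent 9·5=45.
Loads: Brent carries 21/22. Service 133; fixed 122; total 255.
Next best feasible plan costs 281.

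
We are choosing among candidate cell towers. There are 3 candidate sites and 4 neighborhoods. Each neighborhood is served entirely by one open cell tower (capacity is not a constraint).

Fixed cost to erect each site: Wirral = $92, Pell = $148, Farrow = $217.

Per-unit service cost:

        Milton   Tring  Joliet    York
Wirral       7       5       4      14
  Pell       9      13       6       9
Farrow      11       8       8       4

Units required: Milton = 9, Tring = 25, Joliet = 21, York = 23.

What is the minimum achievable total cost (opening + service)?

For any fixed open set, each neighborhood goes to its cheapest open site; total = fixed + service.
{Wirral, Farrow}: Milton→Wirral 7·9=63, Tring→Wirral 5·25=125, Joliet→Wirral 4·21=84, York→Farrow 4·23=92. Service 364; fixed 309; total 673.
{Wirral}: Milton→Wirral 7·9=63, Tring→Wirral 5·25=125, Joliet→Wirral 4·21=84, York→Wirral 14·23=322. Service 594; fixed 92; total 686.
{Wirral, Pell}: service 479 + fixed 240 = 719
{Wirral, Pell, Farrow}: service 364 + fixed 457 = 821
(All 7 nonempty subsets were checked; Wirral and Farrow is lowest.)

Minimum total cost: 673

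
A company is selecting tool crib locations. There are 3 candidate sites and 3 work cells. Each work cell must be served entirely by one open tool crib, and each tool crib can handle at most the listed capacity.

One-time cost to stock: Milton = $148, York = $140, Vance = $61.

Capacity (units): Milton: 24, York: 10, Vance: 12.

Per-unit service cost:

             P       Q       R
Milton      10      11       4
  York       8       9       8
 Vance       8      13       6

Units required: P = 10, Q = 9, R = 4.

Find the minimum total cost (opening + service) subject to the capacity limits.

Open {Milton}: P→Milton 10·10=100, Q→Milton 11·9=99, R→Milton 4·4=16.
Loads: Milton carries 23/24. Service 215; fixed 148; total 363.
Next best feasible plan costs 404.

Minimum total cost: 363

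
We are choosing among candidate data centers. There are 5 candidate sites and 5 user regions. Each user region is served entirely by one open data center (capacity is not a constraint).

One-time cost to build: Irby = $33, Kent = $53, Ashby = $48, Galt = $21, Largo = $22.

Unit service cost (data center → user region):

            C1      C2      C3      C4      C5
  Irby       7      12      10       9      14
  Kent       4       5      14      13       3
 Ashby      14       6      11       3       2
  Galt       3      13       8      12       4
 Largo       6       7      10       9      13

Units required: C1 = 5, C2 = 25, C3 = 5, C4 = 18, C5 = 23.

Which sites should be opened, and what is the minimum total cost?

Open Ashby and Galt; minimum total cost 374.

For any fixed open set, each user region goes to its cheapest open site; total = fixed + service.
{Ashby, Galt}: C1→Galt 3·5=15, C2→Ashby 6·25=150, C3→Galt 8·5=40, C4→Ashby 3·18=54, C5→Ashby 2·23=46. Service 305; fixed 69; total 374.
{Ashby, Galt, Largo}: C1→Galt 3·5=15, C2→Ashby 6·25=150, C3→Galt 8·5=40, C4→Ashby 3·18=54, C5→Ashby 2·23=46. Service 305; fixed 91; total 396.
{Ashby, Largo}: C1→Largo 6·5=30, C2→Ashby 6·25=150, C3→Largo 10·5=50, C4→Ashby 3·18=54, C5→Ashby 2·23=46. Service 330; fixed 70; total 400.
{Irby, Kent, Ashby, Galt, Largo}: C1→Galt 3·5=15, C2→Kent 5·25=125, C3→Galt 8·5=40, C4→Ashby 3·18=54, C5→Ashby 2·23=46. Service 280; fixed 177; total 457.
No other subset beats 374.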